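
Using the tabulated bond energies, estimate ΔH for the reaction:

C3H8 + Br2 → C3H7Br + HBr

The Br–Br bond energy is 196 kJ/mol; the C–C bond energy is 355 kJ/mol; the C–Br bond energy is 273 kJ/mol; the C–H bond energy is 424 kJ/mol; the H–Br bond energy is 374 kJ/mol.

ΔH ≈ −27 kJ

Bonds broken (reactants):
  Br–Br: 1 × 196 = 196
  C–C: 2 × 355 = 710
  C–H: 8 × 424 = 3392
  Σ(broken) = 4298 kJ
Bonds formed (products):
  C–Br: 1 × 273 = 273
  C–C: 2 × 355 = 710
  C–H: 7 × 424 = 2968
  H–Br: 1 × 374 = 374
  Σ(formed) = 4325 kJ
ΔH = Σ(broken) − Σ(formed) = 4298 − 4325 = −27 kJ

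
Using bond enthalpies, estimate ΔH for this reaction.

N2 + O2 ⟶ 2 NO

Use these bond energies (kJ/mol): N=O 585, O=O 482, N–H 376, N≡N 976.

Bonds broken (reactants):
  N≡N: 1 × 976 = 976
  O=O: 1 × 482 = 482
  Σ(broken) = 1458 kJ
Bonds formed (products):
  N=O: 2 × 585 = 1170
  Σ(formed) = 1170 kJ
ΔH = Σ(broken) − Σ(formed) = 1458 − 1170 = +288 kJ

ΔH ≈ +288 kJ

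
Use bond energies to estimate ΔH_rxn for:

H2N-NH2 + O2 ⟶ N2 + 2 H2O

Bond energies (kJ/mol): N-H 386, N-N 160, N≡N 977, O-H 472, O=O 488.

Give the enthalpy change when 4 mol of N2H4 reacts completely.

ΔH = −2692 kJ

Bonds broken (reactants):
  N-H: 4 × 386 = 1544
  N-N: 1 × 160 = 160
  O=O: 1 × 488 = 488
  Σ(broken) = 2192 kJ
Bonds formed (products):
  N≡N: 1 × 977 = 977
  O-H: 4 × 472 = 1888
  Σ(formed) = 2865 kJ
ΔH = Σ(broken) − Σ(formed) = 2192 − 2865 = −673 kJ
For 4× the reaction as written: 4 × (−673) = −2692 kJ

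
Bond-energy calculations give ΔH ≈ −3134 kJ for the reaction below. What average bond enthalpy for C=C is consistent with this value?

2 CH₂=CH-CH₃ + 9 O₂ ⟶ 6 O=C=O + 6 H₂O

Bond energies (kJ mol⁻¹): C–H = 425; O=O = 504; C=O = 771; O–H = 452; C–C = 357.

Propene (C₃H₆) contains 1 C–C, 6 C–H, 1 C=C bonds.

D(C=C) ≈ 596 kJ/mol

Let D be the C=C bond energy.
Σ(broken) = 2×357 + 12×425 + 2×D + 9×504 = 10350 + 2D
Σ(formed) = 12×771 + 12×452 = 14676
ΔH = Σ(broken) − Σ(formed) = (10350 + 2D) − (14676) = −4326 + 2D
Setting this equal to −3134 kJ gives 2D = 1192, so D = 596 kJ/mol.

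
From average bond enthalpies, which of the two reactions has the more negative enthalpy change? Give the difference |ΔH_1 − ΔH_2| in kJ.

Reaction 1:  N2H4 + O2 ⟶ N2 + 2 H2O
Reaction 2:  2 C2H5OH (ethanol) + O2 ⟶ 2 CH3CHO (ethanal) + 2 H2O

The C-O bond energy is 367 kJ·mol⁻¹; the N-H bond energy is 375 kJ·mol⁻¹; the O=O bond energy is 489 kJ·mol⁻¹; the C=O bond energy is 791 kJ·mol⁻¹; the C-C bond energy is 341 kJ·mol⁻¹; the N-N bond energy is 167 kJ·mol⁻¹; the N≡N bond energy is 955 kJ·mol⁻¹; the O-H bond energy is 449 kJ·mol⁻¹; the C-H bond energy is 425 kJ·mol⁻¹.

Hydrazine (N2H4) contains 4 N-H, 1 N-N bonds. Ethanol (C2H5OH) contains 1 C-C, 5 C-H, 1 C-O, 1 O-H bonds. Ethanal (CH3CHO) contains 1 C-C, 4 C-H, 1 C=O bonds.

Reaction 1, by 188 kJ

Reaction 1:
  Bonds broken (reactants):
    N-H: 4 × 375 = 1500
    N-N: 1 × 167 = 167
    O=O: 1 × 489 = 489
    Σ(broken) = 2156 kJ
  Bonds formed (products):
    N≡N: 1 × 955 = 955
    O-H: 4 × 449 = 1796
    Σ(formed) = 2751 kJ
  ΔH_1 = 2156 − 2751 = −595 kJ
Reaction 2:
  Bonds broken (reactants):
    C-C: 2 × 341 = 682
    C-H: 10 × 425 = 4250
    C-O: 2 × 367 = 734
    O-H: 2 × 449 = 898
    O=O: 1 × 489 = 489
    Σ(broken) = 7053 kJ
  Bonds formed (products):
    C-C: 2 × 341 = 682
    C-H: 8 × 425 = 3400
    C=O: 2 × 791 = 1582
    O-H: 4 × 449 = 1796
    Σ(formed) = 7460 kJ
  ΔH_2 = 7053 − 7460 = −407 kJ
ΔH_1 − ΔH_2 = −188 kJ, so reaction 1 has the more negative ΔH; |ΔH_1 − ΔH_2| = 188 kJ.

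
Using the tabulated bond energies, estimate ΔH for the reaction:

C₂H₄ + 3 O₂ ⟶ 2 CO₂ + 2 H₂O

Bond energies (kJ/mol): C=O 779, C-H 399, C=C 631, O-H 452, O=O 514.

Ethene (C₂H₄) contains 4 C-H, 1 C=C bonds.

ΔH ≈ −1155 kJ

Bonds broken (reactants):
  C-H: 4 × 399 = 1596
  C=C: 1 × 631 = 631
  O=O: 3 × 514 = 1542
  Σ(broken) = 3769 kJ
Bonds formed (products):
  C=O: 4 × 779 = 3116
  O-H: 4 × 452 = 1808
  Σ(formed) = 4924 kJ
ΔH = Σ(broken) − Σ(formed) = 3769 − 4924 = −1155 kJ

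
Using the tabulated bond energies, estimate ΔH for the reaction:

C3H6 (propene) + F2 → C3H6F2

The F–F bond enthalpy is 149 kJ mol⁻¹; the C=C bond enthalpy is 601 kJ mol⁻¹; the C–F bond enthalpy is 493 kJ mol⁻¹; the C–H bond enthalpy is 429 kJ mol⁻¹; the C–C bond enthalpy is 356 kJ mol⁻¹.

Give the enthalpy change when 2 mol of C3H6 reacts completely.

Bonds broken (reactants):
  C–C: 1 × 356 = 356
  C–H: 6 × 429 = 2574
  C=C: 1 × 601 = 601
  F–F: 1 × 149 = 149
  Σ(broken) = 3680 kJ
Bonds formed (products):
  C–C: 2 × 356 = 712
  C–F: 2 × 493 = 986
  C–H: 6 × 429 = 2574
  Σ(formed) = 4272 kJ
ΔH = Σ(broken) − Σ(formed) = 3680 − 4272 = −592 kJ
For 2× the reaction as written: 2 × (−592) = −1184 kJ

ΔH = −1184 kJ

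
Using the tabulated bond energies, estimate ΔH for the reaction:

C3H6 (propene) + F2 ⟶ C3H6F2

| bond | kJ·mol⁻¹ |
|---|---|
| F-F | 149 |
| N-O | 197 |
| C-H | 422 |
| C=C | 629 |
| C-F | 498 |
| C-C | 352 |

ΔH ≈ −570 kJ

Bonds broken (reactants):
  C-C: 1 × 352 = 352
  C-H: 6 × 422 = 2532
  C=C: 1 × 629 = 629
  F-F: 1 × 149 = 149
  Σ(broken) = 3662 kJ
Bonds formed (products):
  C-C: 2 × 352 = 704
  C-F: 2 × 498 = 996
  C-H: 6 × 422 = 2532
  Σ(formed) = 4232 kJ
ΔH = Σ(broken) − Σ(formed) = 3662 − 4232 = −570 kJ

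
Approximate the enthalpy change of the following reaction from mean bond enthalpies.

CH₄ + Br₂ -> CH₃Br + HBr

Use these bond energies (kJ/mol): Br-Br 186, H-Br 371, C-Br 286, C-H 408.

ΔH ≈ −63 kJ

Bonds broken (reactants):
  Br-Br: 1 × 186 = 186
  C-H: 4 × 408 = 1632
  Σ(broken) = 1818 kJ
Bonds formed (products):
  C-Br: 1 × 286 = 286
  C-H: 3 × 408 = 1224
  H-Br: 1 × 371 = 371
  Σ(formed) = 1881 kJ
ΔH = Σ(broken) − Σ(formed) = 1818 − 1881 = −63 kJ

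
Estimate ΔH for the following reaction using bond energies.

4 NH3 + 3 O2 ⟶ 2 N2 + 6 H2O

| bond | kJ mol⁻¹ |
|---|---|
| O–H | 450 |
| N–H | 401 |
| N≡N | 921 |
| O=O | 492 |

Bonds broken (reactants):
  N–H: 12 × 401 = 4812
  O=O: 3 × 492 = 1476
  Σ(broken) = 6288 kJ
Bonds formed (products):
  N≡N: 2 × 921 = 1842
  O–H: 12 × 450 = 5400
  Σ(formed) = 7242 kJ
ΔH = Σ(broken) − Σ(formed) = 6288 − 7242 = −954 kJ

ΔH ≈ −954 kJ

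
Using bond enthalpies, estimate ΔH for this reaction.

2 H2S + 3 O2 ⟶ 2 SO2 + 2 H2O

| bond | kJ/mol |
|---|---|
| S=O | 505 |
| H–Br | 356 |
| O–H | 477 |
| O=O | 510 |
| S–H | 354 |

ΔH ≈ −982 kJ

Bonds broken (reactants):
  O=O: 3 × 510 = 1530
  S–H: 4 × 354 = 1416
  Σ(broken) = 2946 kJ
Bonds formed (products):
  O–H: 4 × 477 = 1908
  S=O: 4 × 505 = 2020
  Σ(formed) = 3928 kJ
ΔH = Σ(broken) − Σ(formed) = 2946 − 3928 = −982 kJ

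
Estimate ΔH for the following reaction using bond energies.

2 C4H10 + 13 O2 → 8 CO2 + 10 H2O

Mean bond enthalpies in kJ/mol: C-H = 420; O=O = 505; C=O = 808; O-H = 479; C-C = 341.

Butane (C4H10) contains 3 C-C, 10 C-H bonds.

ΔH ≈ −5497 kJ

Bonds broken (reactants):
  C-C: 6 × 341 = 2046
  C-H: 20 × 420 = 8400
  O=O: 13 × 505 = 6565
  Σ(broken) = 17011 kJ
Bonds formed (products):
  C=O: 16 × 808 = 12928
  O-H: 20 × 479 = 9580
  Σ(formed) = 22508 kJ
ΔH = Σ(broken) − Σ(formed) = 17011 − 22508 = −5497 kJ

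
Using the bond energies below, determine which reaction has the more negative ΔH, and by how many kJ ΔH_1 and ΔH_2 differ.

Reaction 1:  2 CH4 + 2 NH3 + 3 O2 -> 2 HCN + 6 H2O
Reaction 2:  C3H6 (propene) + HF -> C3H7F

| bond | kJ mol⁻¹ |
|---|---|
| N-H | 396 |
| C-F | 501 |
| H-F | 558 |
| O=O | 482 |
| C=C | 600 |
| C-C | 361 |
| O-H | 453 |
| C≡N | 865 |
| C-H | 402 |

Reaction 1, by 826 kJ

Reaction 1:
  Bonds broken (reactants):
    C-H: 8 × 402 = 3216
    N-H: 6 × 396 = 2376
    O=O: 3 × 482 = 1446
    Σ(broken) = 7038 kJ
  Bonds formed (products):
    C≡N: 2 × 865 = 1730
    C-H: 2 × 402 = 804
    O-H: 12 × 453 = 5436
    Σ(formed) = 7970 kJ
  ΔH_1 = 7038 − 7970 = −932 kJ
Reaction 2:
  Bonds broken (reactants):
    C-C: 1 × 361 = 361
    C-H: 6 × 402 = 2412
    C=C: 1 × 600 = 600
    H-F: 1 × 558 = 558
    Σ(broken) = 3931 kJ
  Bonds formed (products):
    C-C: 2 × 361 = 722
    C-F: 1 × 501 = 501
    C-H: 7 × 402 = 2814
    Σ(formed) = 4037 kJ
  ΔH_2 = 3931 − 4037 = −106 kJ
ΔH_1 − ΔH_2 = −826 kJ, so reaction 1 has the more negative ΔH; |ΔH_1 − ΔH_2| = 826 kJ.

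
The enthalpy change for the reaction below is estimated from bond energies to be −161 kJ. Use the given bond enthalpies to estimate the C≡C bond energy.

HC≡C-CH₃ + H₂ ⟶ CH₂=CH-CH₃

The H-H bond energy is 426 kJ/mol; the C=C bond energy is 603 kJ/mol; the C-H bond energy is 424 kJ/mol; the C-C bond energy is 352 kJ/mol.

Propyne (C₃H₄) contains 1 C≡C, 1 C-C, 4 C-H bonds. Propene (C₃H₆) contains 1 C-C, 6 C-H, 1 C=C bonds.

D(C≡C) ≈ 864 kJ/mol

Let D be the C≡C bond energy.
Σ(broken) = 1×D + 1×352 + 4×424 + 1×426 = 2474 + D
Σ(formed) = 1×352 + 6×424 + 1×603 = 3499
ΔH = Σ(broken) − Σ(formed) = (2474 + D) − (3499) = −1025 + D
Setting this equal to −161 kJ gives D = 864 kJ/mol.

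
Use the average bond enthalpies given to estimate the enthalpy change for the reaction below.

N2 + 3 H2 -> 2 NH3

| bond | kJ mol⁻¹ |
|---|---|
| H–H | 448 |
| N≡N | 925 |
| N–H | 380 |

ΔH ≈ −11 kJ

Bonds broken (reactants):
  H–H: 3 × 448 = 1344
  N≡N: 1 × 925 = 925
  Σ(broken) = 2269 kJ
Bonds formed (products):
  N–H: 6 × 380 = 2280
  Σ(formed) = 2280 kJ
ΔH = Σ(broken) − Σ(formed) = 2269 − 2280 = −11 kJ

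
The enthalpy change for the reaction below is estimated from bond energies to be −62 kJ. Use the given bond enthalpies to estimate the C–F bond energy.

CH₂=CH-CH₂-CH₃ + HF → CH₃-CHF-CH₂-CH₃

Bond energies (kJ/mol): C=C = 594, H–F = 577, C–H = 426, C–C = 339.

Let D be the C–F bond energy.
Σ(broken) = 2×339 + 8×426 + 1×594 + 1×577 = 5257
Σ(formed) = 3×339 + 1×D + 9×426 = 4851 + D
ΔH = Σ(broken) − Σ(formed) = (5257) − (4851 + D) = +406 − D
Setting this equal to −62 kJ gives D = 468 kJ/mol.

D(C–F) ≈ 468 kJ/mol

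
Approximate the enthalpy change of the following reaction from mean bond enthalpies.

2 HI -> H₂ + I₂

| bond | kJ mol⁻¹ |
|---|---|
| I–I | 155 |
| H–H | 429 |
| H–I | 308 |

Bonds broken (reactants):
  H–I: 2 × 308 = 616
  Σ(broken) = 616 kJ
Bonds formed (products):
  H–H: 1 × 429 = 429
  I–I: 1 × 155 = 155
  Σ(formed) = 584 kJ
ΔH = Σ(broken) − Σ(formed) = 616 − 584 = +32 kJ

ΔH ≈ +32 kJ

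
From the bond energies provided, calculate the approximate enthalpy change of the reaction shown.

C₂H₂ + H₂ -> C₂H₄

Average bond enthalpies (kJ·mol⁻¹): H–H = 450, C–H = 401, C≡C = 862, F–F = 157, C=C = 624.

ΔH ≈ −114 kJ

Bonds broken (reactants):
  C≡C: 1 × 862 = 862
  C–H: 2 × 401 = 802
  H–H: 1 × 450 = 450
  Σ(broken) = 2114 kJ
Bonds formed (products):
  C–H: 4 × 401 = 1604
  C=C: 1 × 624 = 624
  Σ(formed) = 2228 kJ
ΔH = Σ(broken) − Σ(formed) = 2114 − 2228 = −114 kJ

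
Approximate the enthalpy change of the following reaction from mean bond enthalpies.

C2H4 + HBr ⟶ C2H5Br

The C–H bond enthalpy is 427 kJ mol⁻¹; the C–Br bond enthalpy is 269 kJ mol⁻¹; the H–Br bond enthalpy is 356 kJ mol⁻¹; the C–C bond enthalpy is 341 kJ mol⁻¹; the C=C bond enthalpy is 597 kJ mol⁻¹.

Bonds broken (reactants):
  C–H: 4 × 427 = 1708
  C=C: 1 × 597 = 597
  H–Br: 1 × 356 = 356
  Σ(broken) = 2661 kJ
Bonds formed (products):
  C–Br: 1 × 269 = 269
  C–C: 1 × 341 = 341
  C–H: 5 × 427 = 2135
  Σ(formed) = 2745 kJ
ΔH = Σ(broken) − Σ(formed) = 2661 − 2745 = −84 kJ

ΔH ≈ −84 kJ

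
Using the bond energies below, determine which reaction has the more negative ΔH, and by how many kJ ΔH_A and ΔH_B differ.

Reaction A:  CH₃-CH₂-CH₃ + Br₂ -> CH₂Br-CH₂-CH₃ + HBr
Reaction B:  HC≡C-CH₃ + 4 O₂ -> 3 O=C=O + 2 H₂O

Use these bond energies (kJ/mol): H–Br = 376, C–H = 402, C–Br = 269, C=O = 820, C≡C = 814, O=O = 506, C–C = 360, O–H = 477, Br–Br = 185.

Reaction A:
  Bonds broken (reactants):
    Br–Br: 1 × 185 = 185
    C–C: 2 × 360 = 720
    C–H: 8 × 402 = 3216
    Σ(broken) = 4121 kJ
  Bonds formed (products):
    C–Br: 1 × 269 = 269
    C–C: 2 × 360 = 720
    C–H: 7 × 402 = 2814
    H–Br: 1 × 376 = 376
    Σ(formed) = 4179 kJ
  ΔH_A = 4121 − 4179 = −58 kJ
Reaction B:
  Bonds broken (reactants):
    C≡C: 1 × 814 = 814
    C–C: 1 × 360 = 360
    C–H: 4 × 402 = 1608
    O=O: 4 × 506 = 2024
    Σ(broken) = 4806 kJ
  Bonds formed (products):
    C=O: 6 × 820 = 4920
    O–H: 4 × 477 = 1908
    Σ(formed) = 6828 kJ
  ΔH_B = 4806 − 6828 = −2022 kJ
ΔH_A − ΔH_B = +1964 kJ, so reaction B has the more negative ΔH; |ΔH_A − ΔH_B| = 1964 kJ.

Reaction B, by 1964 kJ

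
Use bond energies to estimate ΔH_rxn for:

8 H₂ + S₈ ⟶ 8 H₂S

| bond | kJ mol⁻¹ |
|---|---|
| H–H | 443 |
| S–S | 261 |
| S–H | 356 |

ΔH ≈ −64 kJ

Bonds broken (reactants):
  H–H: 8 × 443 = 3544
  S–S: 8 × 261 = 2088
  Σ(broken) = 5632 kJ
Bonds formed (products):
  S–H: 16 × 356 = 5696
  Σ(formed) = 5696 kJ
ΔH = Σ(broken) − Σ(formed) = 5632 − 5696 = −64 kJ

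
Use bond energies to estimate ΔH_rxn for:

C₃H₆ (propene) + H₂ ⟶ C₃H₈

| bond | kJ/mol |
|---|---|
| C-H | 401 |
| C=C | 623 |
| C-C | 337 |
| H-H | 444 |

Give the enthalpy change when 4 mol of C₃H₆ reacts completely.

ΔH = −288 kJ

Bonds broken (reactants):
  C-C: 1 × 337 = 337
  C-H: 6 × 401 = 2406
  C=C: 1 × 623 = 623
  H-H: 1 × 444 = 444
  Σ(broken) = 3810 kJ
Bonds formed (products):
  C-C: 2 × 337 = 674
  C-H: 8 × 401 = 3208
  Σ(formed) = 3882 kJ
ΔH = Σ(broken) − Σ(formed) = 3810 − 3882 = −72 kJ
For 4× the reaction as written: 4 × (−72) = −288 kJ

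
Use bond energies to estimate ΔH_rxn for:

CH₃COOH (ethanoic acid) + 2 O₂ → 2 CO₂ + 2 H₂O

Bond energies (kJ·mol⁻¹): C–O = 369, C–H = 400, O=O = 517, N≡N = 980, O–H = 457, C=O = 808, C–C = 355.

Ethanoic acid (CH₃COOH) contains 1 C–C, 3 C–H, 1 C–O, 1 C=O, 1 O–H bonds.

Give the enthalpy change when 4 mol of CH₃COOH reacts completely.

ΔH = −3348 kJ

Bonds broken (reactants):
  C–C: 1 × 355 = 355
  C–H: 3 × 400 = 1200
  C–O: 1 × 369 = 369
  C=O: 1 × 808 = 808
  O–H: 1 × 457 = 457
  O=O: 2 × 517 = 1034
  Σ(broken) = 4223 kJ
Bonds formed (products):
  C=O: 4 × 808 = 3232
  O–H: 4 × 457 = 1828
  Σ(formed) = 5060 kJ
ΔH = Σ(broken) − Σ(formed) = 4223 − 5060 = −837 kJ
For 4× the reaction as written: 4 × (−837) = −3348 kJ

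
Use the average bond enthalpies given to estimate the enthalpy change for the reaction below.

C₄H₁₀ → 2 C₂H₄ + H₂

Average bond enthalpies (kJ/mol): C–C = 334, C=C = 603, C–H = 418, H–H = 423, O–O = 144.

ΔH ≈ +209 kJ

Bonds broken (reactants):
  C–C: 3 × 334 = 1002
  C–H: 10 × 418 = 4180
  Σ(broken) = 5182 kJ
Bonds formed (products):
  C–H: 8 × 418 = 3344
  C=C: 2 × 603 = 1206
  H–H: 1 × 423 = 423
  Σ(formed) = 4973 kJ
ΔH = Σ(broken) − Σ(formed) = 5182 − 4973 = +209 kJ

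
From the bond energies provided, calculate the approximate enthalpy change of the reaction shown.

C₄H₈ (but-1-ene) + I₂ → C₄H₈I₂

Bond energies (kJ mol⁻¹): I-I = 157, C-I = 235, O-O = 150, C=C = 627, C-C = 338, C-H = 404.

ΔH ≈ −24 kJ

Bonds broken (reactants):
  C-C: 2 × 338 = 676
  C-H: 8 × 404 = 3232
  C=C: 1 × 627 = 627
  I-I: 1 × 157 = 157
  Σ(broken) = 4692 kJ
Bonds formed (products):
  C-C: 3 × 338 = 1014
  C-H: 8 × 404 = 3232
  C-I: 2 × 235 = 470
  Σ(formed) = 4716 kJ
ΔH = Σ(broken) − Σ(formed) = 4692 − 4716 = −24 kJ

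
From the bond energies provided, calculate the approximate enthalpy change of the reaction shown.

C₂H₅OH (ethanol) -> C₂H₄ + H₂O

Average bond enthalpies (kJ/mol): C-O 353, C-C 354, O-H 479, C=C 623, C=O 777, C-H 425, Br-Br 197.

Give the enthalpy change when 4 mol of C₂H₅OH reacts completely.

Bonds broken (reactants):
  C-C: 1 × 354 = 354
  C-H: 5 × 425 = 2125
  C-O: 1 × 353 = 353
  O-H: 1 × 479 = 479
  Σ(broken) = 3311 kJ
Bonds formed (products):
  C-H: 4 × 425 = 1700
  C=C: 1 × 623 = 623
  O-H: 2 × 479 = 958
  Σ(formed) = 3281 kJ
ΔH = Σ(broken) − Σ(formed) = 3311 − 3281 = +30 kJ
For 4× the reaction as written: 4 × (+30) = +120 kJ

ΔH = +120 kJ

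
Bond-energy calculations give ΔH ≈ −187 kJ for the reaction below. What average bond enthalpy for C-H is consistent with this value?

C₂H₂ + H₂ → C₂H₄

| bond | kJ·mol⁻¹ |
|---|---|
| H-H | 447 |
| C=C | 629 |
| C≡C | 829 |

D(C-H) ≈ 417 kJ/mol

Let D be the C-H bond energy.
Σ(broken) = 1×829 + 2×D + 1×447 = 1276 + 2D
Σ(formed) = 4×D + 1×629 = 629 + 4D
ΔH = Σ(broken) − Σ(formed) = (1276 + 2D) − (629 + 4D) = +647 − 2D
Setting this equal to −187 kJ gives 2D = 834, so D = 417 kJ/mol.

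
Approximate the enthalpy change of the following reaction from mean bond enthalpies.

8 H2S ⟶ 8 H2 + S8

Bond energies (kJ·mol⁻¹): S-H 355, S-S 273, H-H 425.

Bonds broken (reactants):
  S-H: 16 × 355 = 5680
  Σ(broken) = 5680 kJ
Bonds formed (products):
  H-H: 8 × 425 = 3400
  S-S: 8 × 273 = 2184
  Σ(formed) = 5584 kJ
ΔH = Σ(broken) − Σ(formed) = 5680 − 5584 = +96 kJ

ΔH ≈ +96 kJ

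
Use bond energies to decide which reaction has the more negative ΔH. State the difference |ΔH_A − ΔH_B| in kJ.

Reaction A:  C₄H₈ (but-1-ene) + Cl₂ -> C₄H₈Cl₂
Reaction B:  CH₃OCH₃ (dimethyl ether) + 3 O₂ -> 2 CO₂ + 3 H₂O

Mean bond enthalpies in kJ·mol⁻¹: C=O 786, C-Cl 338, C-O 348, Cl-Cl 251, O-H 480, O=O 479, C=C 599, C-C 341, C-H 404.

Reaction A:
  Bonds broken (reactants):
    C-C: 2 × 341 = 682
    C-H: 8 × 404 = 3232
    C=C: 1 × 599 = 599
    Cl-Cl: 1 × 251 = 251
    Σ(broken) = 4764 kJ
  Bonds formed (products):
    C-C: 3 × 341 = 1023
    C-Cl: 2 × 338 = 676
    C-H: 8 × 404 = 3232
    Σ(formed) = 4931 kJ
  ΔH_A = 4764 − 4931 = −167 kJ
Reaction B:
  Bonds broken (reactants):
    C-H: 6 × 404 = 2424
    C-O: 2 × 348 = 696
    O=O: 3 × 479 = 1437
    Σ(broken) = 4557 kJ
  Bonds formed (products):
    C=O: 4 × 786 = 3144
    O-H: 6 × 480 = 2880
    Σ(formed) = 6024 kJ
  ΔH_B = 4557 − 6024 = −1467 kJ
ΔH_A − ΔH_B = +1300 kJ, so reaction B has the more negative ΔH; |ΔH_A − ΔH_B| = 1300 kJ.

Reaction B, by 1300 kJ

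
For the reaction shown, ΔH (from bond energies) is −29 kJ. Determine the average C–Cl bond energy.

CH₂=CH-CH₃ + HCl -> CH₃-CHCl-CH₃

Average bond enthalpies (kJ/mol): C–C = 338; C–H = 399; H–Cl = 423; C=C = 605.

D(C–Cl) ≈ 320 kJ/mol

Let D be the C–Cl bond energy.
Σ(broken) = 1×338 + 6×399 + 1×605 + 1×423 = 3760
Σ(formed) = 2×338 + 1×D + 7×399 = 3469 + D
ΔH = Σ(broken) − Σ(formed) = (3760) − (3469 + D) = +291 − D
Setting this equal to −29 kJ gives D = 320 kJ/mol.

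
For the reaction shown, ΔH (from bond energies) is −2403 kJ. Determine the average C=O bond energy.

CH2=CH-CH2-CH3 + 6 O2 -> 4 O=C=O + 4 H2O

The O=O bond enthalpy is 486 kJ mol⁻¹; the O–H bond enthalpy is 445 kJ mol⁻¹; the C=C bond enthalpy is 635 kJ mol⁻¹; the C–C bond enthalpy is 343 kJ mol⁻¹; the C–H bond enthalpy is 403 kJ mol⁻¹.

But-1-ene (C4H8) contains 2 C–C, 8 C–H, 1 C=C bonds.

D(C=O) ≈ 788 kJ/mol

Let D be the C=O bond energy.
Σ(broken) = 2×343 + 8×403 + 1×635 + 6×486 = 7461
Σ(formed) = 8×D + 8×445 = 3560 + 8D
ΔH = Σ(broken) − Σ(formed) = (7461) − (3560 + 8D) = +3901 − 8D
Setting this equal to −2403 kJ gives 8D = 6304, so D = 788 kJ/mol.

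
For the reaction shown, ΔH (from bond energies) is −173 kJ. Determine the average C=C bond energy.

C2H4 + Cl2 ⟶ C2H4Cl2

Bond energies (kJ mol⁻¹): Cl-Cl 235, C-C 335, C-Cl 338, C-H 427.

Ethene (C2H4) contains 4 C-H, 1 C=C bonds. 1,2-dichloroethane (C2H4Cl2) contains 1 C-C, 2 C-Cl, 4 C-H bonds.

Let D be the C=C bond energy.
Σ(broken) = 4×427 + 1×D + 1×235 = 1943 + D
Σ(formed) = 1×335 + 2×338 + 4×427 = 2719
ΔH = Σ(broken) − Σ(formed) = (1943 + D) − (2719) = −776 + D
Setting this equal to −173 kJ gives D = 603 kJ/mol.

D(C=C) ≈ 603 kJ/mol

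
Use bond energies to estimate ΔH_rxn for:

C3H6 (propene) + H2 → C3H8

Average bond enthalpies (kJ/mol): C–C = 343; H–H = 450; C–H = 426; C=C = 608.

Bonds broken (reactants):
  C–C: 1 × 343 = 343
  C–H: 6 × 426 = 2556
  C=C: 1 × 608 = 608
  H–H: 1 × 450 = 450
  Σ(broken) = 3957 kJ
Bonds formed (products):
  C–C: 2 × 343 = 686
  C–H: 8 × 426 = 3408
  Σ(formed) = 4094 kJ
ΔH = Σ(broken) − Σ(formed) = 3957 − 4094 = −137 kJ

ΔH ≈ −137 kJ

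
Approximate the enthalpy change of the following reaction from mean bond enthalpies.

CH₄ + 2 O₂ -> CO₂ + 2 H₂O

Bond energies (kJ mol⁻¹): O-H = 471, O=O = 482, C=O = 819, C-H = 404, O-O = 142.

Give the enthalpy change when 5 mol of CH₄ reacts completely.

ΔH = −4710 kJ

Bonds broken (reactants):
  C-H: 4 × 404 = 1616
  O=O: 2 × 482 = 964
  Σ(broken) = 2580 kJ
Bonds formed (products):
  C=O: 2 × 819 = 1638
  O-H: 4 × 471 = 1884
  Σ(formed) = 3522 kJ
ΔH = Σ(broken) − Σ(formed) = 2580 − 3522 = −942 kJ
For 5× the reaction as written: 5 × (−942) = −4710 kJ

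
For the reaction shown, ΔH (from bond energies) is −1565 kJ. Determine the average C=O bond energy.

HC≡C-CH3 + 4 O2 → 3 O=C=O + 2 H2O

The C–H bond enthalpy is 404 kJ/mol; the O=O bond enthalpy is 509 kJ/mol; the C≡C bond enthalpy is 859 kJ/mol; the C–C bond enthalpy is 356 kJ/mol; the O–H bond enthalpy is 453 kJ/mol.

D(C=O) ≈ 770 kJ/mol

Let D be the C=O bond energy.
Σ(broken) = 1×859 + 1×356 + 4×404 + 4×509 = 4867
Σ(formed) = 6×D + 4×453 = 1812 + 6D
ΔH = Σ(broken) − Σ(formed) = (4867) − (1812 + 6D) = +3055 − 6D
Setting this equal to −1565 kJ gives 6D = 4620, so D = 770 kJ/mol.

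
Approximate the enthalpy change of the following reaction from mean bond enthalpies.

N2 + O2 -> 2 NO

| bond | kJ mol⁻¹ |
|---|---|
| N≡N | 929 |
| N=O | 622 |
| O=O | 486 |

Bonds broken (reactants):
  N≡N: 1 × 929 = 929
  O=O: 1 × 486 = 486
  Σ(broken) = 1415 kJ
Bonds formed (products):
  N=O: 2 × 622 = 1244
  Σ(formed) = 1244 kJ
ΔH = Σ(broken) − Σ(formed) = 1415 − 1244 = +171 kJ

ΔH ≈ +171 kJ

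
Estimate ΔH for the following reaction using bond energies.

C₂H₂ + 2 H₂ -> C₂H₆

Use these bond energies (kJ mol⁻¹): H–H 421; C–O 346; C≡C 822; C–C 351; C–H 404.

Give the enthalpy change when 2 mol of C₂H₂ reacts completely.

ΔH = −606 kJ

Bonds broken (reactants):
  C≡C: 1 × 822 = 822
  C–H: 2 × 404 = 808
  H–H: 2 × 421 = 842
  Σ(broken) = 2472 kJ
Bonds formed (products):
  C–C: 1 × 351 = 351
  C–H: 6 × 404 = 2424
  Σ(formed) = 2775 kJ
ΔH = Σ(broken) − Σ(formed) = 2472 − 2775 = −303 kJ
For 2× the reaction as written: 2 × (−303) = −606 kJ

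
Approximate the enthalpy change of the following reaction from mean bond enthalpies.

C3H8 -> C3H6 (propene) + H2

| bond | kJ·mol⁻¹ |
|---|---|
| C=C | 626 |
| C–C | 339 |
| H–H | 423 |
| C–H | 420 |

ΔH ≈ +130 kJ

Bonds broken (reactants):
  C–C: 2 × 339 = 678
  C–H: 8 × 420 = 3360
  Σ(broken) = 4038 kJ
Bonds formed (products):
  C–C: 1 × 339 = 339
  C–H: 6 × 420 = 2520
  C=C: 1 × 626 = 626
  H–H: 1 × 423 = 423
  Σ(formed) = 3908 kJ
ΔH = Σ(broken) − Σ(formed) = 4038 − 3908 = +130 kJ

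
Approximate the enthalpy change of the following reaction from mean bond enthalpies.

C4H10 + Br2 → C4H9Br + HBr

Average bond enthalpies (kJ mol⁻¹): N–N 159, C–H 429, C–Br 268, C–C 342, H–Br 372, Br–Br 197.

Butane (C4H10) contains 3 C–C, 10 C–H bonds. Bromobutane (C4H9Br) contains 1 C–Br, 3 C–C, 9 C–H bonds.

Bonds broken (reactants):
  Br–Br: 1 × 197 = 197
  C–C: 3 × 342 = 1026
  C–H: 10 × 429 = 4290
  Σ(broken) = 5513 kJ
Bonds formed (products):
  C–Br: 1 × 268 = 268
  C–C: 3 × 342 = 1026
  C–H: 9 × 429 = 3861
  H–Br: 1 × 372 = 372
  Σ(formed) = 5527 kJ
ΔH = Σ(broken) − Σ(formed) = 5513 − 5527 = −14 kJ

ΔH ≈ −14 kJ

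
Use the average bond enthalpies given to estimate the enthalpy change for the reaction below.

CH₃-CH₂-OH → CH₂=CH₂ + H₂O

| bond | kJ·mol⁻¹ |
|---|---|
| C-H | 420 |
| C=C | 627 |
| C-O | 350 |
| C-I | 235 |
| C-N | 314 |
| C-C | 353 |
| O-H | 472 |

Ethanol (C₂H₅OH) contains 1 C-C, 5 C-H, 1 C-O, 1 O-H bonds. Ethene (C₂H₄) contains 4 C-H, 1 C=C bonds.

ΔH ≈ +24 kJ

Bonds broken (reactants):
  C-C: 1 × 353 = 353
  C-H: 5 × 420 = 2100
  C-O: 1 × 350 = 350
  O-H: 1 × 472 = 472
  Σ(broken) = 3275 kJ
Bonds formed (products):
  C-H: 4 × 420 = 1680
  C=C: 1 × 627 = 627
  O-H: 2 × 472 = 944
  Σ(formed) = 3251 kJ
ΔH = Σ(broken) − Σ(formed) = 3275 − 3251 = +24 kJ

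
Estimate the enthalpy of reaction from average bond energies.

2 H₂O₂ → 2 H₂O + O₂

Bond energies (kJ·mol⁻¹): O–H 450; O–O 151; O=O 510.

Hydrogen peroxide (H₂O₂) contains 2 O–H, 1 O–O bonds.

ΔH ≈ −208 kJ

Bonds broken (reactants):
  O–H: 4 × 450 = 1800
  O–O: 2 × 151 = 302
  Σ(broken) = 2102 kJ
Bonds formed (products):
  O–H: 4 × 450 = 1800
  O=O: 1 × 510 = 510
  Σ(formed) = 2310 kJ
ΔH = Σ(broken) − Σ(formed) = 2102 − 2310 = −208 kJ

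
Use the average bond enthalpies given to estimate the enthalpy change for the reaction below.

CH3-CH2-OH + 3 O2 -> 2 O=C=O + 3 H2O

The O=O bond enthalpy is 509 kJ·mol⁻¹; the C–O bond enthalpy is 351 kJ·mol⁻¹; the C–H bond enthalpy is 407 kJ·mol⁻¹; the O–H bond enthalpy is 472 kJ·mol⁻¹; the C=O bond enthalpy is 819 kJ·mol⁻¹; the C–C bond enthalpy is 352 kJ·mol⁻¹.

Bonds broken (reactants):
  C–C: 1 × 352 = 352
  C–H: 5 × 407 = 2035
  C–O: 1 × 351 = 351
  O–H: 1 × 472 = 472
  O=O: 3 × 509 = 1527
  Σ(broken) = 4737 kJ
Bonds formed (products):
  C=O: 4 × 819 = 3276
  O–H: 6 × 472 = 2832
  Σ(formed) = 6108 kJ
ΔH = Σ(broken) − Σ(formed) = 4737 − 6108 = −1371 kJ

ΔH ≈ −1371 kJ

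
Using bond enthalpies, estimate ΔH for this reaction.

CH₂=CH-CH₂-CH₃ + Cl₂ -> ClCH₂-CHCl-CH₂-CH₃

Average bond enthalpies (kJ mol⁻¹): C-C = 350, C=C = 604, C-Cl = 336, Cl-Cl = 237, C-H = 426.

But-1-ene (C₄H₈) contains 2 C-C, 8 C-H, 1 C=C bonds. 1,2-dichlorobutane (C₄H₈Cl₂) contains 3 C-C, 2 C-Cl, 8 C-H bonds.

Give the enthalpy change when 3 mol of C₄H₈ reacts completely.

ΔH = −543 kJ

Bonds broken (reactants):
  C-C: 2 × 350 = 700
  C-H: 8 × 426 = 3408
  C=C: 1 × 604 = 604
  Cl-Cl: 1 × 237 = 237
  Σ(broken) = 4949 kJ
Bonds formed (products):
  C-C: 3 × 350 = 1050
  C-Cl: 2 × 336 = 672
  C-H: 8 × 426 = 3408
  Σ(formed) = 5130 kJ
ΔH = Σ(broken) − Σ(formed) = 4949 − 5130 = −181 kJ
For 3× the reaction as written: 3 × (−181) = −543 kJ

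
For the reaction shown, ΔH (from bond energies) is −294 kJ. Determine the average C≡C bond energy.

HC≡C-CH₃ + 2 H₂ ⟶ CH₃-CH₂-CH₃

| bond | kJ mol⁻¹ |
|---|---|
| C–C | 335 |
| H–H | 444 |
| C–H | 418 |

D(C≡C) ≈ 825 kJ/mol

Let D be the C≡C bond energy.
Σ(broken) = 1×D + 1×335 + 4×418 + 2×444 = 2895 + D
Σ(formed) = 2×335 + 8×418 = 4014
ΔH = Σ(broken) − Σ(formed) = (2895 + D) − (4014) = −1119 + D
Setting this equal to −294 kJ gives D = 825 kJ/mol.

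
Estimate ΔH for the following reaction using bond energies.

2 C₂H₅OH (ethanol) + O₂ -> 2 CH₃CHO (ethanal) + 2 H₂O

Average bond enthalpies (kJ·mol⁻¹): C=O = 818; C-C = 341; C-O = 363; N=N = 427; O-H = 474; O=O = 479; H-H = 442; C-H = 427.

Bonds broken (reactants):
  C-C: 2 × 341 = 682
  C-H: 10 × 427 = 4270
  C-O: 2 × 363 = 726
  O-H: 2 × 474 = 948
  O=O: 1 × 479 = 479
  Σ(broken) = 7105 kJ
Bonds formed (products):
  C-C: 2 × 341 = 682
  C-H: 8 × 427 = 3416
  C=O: 2 × 818 = 1636
  O-H: 4 × 474 = 1896
  Σ(formed) = 7630 kJ
ΔH = Σ(broken) − Σ(formed) = 7105 − 7630 = −525 kJ

ΔH ≈ −525 kJ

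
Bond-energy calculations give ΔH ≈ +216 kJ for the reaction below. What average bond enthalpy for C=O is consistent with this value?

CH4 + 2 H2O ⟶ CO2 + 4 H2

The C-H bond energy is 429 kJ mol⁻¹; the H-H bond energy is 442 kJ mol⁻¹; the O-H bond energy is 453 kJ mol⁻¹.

D(C=O) ≈ 772 kJ/mol

Let D be the C=O bond energy.
Σ(broken) = 4×429 + 4×453 = 3528
Σ(formed) = 2×D + 4×442 = 1768 + 2D
ΔH = Σ(broken) − Σ(formed) = (3528) − (1768 + 2D) = +1760 − 2D
Setting this equal to +216 kJ gives 2D = 1544, so D = 772 kJ/mol.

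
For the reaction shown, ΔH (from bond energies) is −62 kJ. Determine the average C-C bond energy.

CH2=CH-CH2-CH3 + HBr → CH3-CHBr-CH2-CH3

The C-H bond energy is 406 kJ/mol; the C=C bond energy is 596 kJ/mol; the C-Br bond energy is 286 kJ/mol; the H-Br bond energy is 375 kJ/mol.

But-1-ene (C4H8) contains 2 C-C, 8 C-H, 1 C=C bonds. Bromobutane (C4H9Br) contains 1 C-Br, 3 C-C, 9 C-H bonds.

D(C-C) ≈ 341 kJ/mol

Let D be the C-C bond energy.
Σ(broken) = 2×D + 8×406 + 1×596 + 1×375 = 4219 + 2D
Σ(formed) = 1×286 + 3×D + 9×406 = 3940 + 3D
ΔH = Σ(broken) − Σ(formed) = (4219 + 2D) − (3940 + 3D) = +279 − D
Setting this equal to −62 kJ gives D = 341 kJ/mol.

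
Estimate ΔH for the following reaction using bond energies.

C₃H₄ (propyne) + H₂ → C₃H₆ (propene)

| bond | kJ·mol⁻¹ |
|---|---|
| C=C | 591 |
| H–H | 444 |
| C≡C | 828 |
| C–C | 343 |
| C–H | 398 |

Bonds broken (reactants):
  C≡C: 1 × 828 = 828
  C–C: 1 × 343 = 343
  C–H: 4 × 398 = 1592
  H–H: 1 × 444 = 444
  Σ(broken) = 3207 kJ
Bonds formed (products):
  C–C: 1 × 343 = 343
  C–H: 6 × 398 = 2388
  C=C: 1 × 591 = 591
  Σ(formed) = 3322 kJ
ΔH = Σ(broken) − Σ(formed) = 3207 − 3322 = −115 kJ

ΔH ≈ −115 kJ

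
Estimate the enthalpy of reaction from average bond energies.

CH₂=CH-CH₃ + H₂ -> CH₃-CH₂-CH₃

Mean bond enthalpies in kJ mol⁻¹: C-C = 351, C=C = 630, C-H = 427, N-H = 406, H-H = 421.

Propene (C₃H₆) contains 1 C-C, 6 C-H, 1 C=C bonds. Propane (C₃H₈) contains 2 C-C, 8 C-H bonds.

Bonds broken (reactants):
  C-C: 1 × 351 = 351
  C-H: 6 × 427 = 2562
  C=C: 1 × 630 = 630
  H-H: 1 × 421 = 421
  Σ(broken) = 3964 kJ
Bonds formed (products):
  C-C: 2 × 351 = 702
  C-H: 8 × 427 = 3416
  Σ(formed) = 4118 kJ
ΔH = Σ(broken) − Σ(formed) = 3964 − 4118 = −154 kJ

ΔH ≈ −154 kJ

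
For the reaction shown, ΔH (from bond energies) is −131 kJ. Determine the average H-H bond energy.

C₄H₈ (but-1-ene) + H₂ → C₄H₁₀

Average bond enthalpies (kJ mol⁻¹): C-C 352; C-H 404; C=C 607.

D(H-H) ≈ 422 kJ/mol

Let D be the H-H bond energy.
Σ(broken) = 2×352 + 8×404 + 1×607 + 1×D = 4543 + D
Σ(formed) = 3×352 + 10×404 = 5096
ΔH = Σ(broken) − Σ(formed) = (4543 + D) − (5096) = −553 + D
Setting this equal to −131 kJ gives D = 422 kJ/mol.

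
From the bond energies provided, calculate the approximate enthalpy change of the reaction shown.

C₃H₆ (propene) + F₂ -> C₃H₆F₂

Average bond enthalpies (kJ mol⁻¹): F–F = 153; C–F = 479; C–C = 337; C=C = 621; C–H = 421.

Bonds broken (reactants):
  C–C: 1 × 337 = 337
  C–H: 6 × 421 = 2526
  C=C: 1 × 621 = 621
  F–F: 1 × 153 = 153
  Σ(broken) = 3637 kJ
Bonds formed (products):
  C–C: 2 × 337 = 674
  C–F: 2 × 479 = 958
  C–H: 6 × 421 = 2526
  Σ(formed) = 4158 kJ
ΔH = Σ(broken) − Σ(formed) = 3637 − 4158 = −521 kJ

ΔH ≈ −521 kJ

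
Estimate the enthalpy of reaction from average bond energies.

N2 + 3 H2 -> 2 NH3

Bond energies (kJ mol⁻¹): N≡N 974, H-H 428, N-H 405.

Bonds broken (reactants):
  H-H: 3 × 428 = 1284
  N≡N: 1 × 974 = 974
  Σ(broken) = 2258 kJ
Bonds formed (products):
  N-H: 6 × 405 = 2430
  Σ(formed) = 2430 kJ
ΔH = Σ(broken) − Σ(formed) = 2258 − 2430 = −172 kJ

ΔH ≈ −172 kJ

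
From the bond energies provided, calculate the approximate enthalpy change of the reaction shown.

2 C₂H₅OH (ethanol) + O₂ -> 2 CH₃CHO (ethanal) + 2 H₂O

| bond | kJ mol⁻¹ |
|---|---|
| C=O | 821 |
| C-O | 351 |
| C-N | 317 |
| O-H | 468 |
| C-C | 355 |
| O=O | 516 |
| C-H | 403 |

ΔH ≈ −554 kJ

Bonds broken (reactants):
  C-C: 2 × 355 = 710
  C-H: 10 × 403 = 4030
  C-O: 2 × 351 = 702
  O-H: 2 × 468 = 936
  O=O: 1 × 516 = 516
  Σ(broken) = 6894 kJ
Bonds formed (products):
  C-C: 2 × 355 = 710
  C-H: 8 × 403 = 3224
  C=O: 2 × 821 = 1642
  O-H: 4 × 468 = 1872
  Σ(formed) = 7448 kJ
ΔH = Σ(broken) − Σ(formed) = 6894 − 7448 = −554 kJ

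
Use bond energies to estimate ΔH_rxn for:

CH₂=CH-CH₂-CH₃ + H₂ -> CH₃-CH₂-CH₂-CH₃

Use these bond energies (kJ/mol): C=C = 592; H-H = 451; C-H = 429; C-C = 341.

ΔH ≈ −156 kJ

Bonds broken (reactants):
  C-C: 2 × 341 = 682
  C-H: 8 × 429 = 3432
  C=C: 1 × 592 = 592
  H-H: 1 × 451 = 451
  Σ(broken) = 5157 kJ
Bonds formed (products):
  C-C: 3 × 341 = 1023
  C-H: 10 × 429 = 4290
  Σ(formed) = 5313 kJ
ΔH = Σ(broken) − Σ(formed) = 5157 − 5313 = −156 kJ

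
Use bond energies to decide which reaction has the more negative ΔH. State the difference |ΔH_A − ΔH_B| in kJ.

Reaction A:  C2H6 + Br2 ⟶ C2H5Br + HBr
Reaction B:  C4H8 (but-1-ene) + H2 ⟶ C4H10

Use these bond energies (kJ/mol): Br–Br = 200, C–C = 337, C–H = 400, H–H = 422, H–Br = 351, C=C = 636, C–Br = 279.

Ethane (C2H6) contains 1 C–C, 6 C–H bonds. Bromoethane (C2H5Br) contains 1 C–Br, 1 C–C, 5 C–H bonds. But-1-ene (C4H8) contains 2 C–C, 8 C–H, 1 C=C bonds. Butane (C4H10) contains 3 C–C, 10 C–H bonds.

Reaction B, by 49 kJ

Reaction A:
  Bonds broken (reactants):
    Br–Br: 1 × 200 = 200
    C–C: 1 × 337 = 337
    C–H: 6 × 400 = 2400
    Σ(broken) = 2937 kJ
  Bonds formed (products):
    C–Br: 1 × 279 = 279
    C–C: 1 × 337 = 337
    C–H: 5 × 400 = 2000
    H–Br: 1 × 351 = 351
    Σ(formed) = 2967 kJ
  ΔH_A = 2937 − 2967 = −30 kJ
Reaction B:
  Bonds broken (reactants):
    C–C: 2 × 337 = 674
    C–H: 8 × 400 = 3200
    C=C: 1 × 636 = 636
    H–H: 1 × 422 = 422
    Σ(broken) = 4932 kJ
  Bonds formed (products):
    C–C: 3 × 337 = 1011
    C–H: 10 × 400 = 4000
    Σ(formed) = 5011 kJ
  ΔH_B = 4932 − 5011 = −79 kJ
ΔH_A − ΔH_B = +49 kJ, so reaction B has the more negative ΔH; |ΔH_A − ΔH_B| = 49 kJ.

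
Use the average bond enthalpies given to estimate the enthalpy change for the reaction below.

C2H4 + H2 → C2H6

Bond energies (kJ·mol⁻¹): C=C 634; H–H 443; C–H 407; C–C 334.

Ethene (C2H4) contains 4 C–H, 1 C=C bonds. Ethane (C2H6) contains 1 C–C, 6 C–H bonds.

Bonds broken (reactants):
  C–H: 4 × 407 = 1628
  C=C: 1 × 634 = 634
  H–H: 1 × 443 = 443
  Σ(broken) = 2705 kJ
Bonds formed (products):
  C–C: 1 × 334 = 334
  C–H: 6 × 407 = 2442
  Σ(formed) = 2776 kJ
ΔH = Σ(broken) − Σ(formed) = 2705 − 2776 = −71 kJ

ΔH ≈ −71 kJ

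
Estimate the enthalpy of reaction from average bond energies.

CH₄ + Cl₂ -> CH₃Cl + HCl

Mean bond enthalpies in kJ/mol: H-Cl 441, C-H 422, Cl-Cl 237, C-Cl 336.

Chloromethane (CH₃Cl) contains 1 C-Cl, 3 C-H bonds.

Bonds broken (reactants):
  C-H: 4 × 422 = 1688
  Cl-Cl: 1 × 237 = 237
  Σ(broken) = 1925 kJ
Bonds formed (products):
  C-Cl: 1 × 336 = 336
  C-H: 3 × 422 = 1266
  H-Cl: 1 × 441 = 441
  Σ(formed) = 2043 kJ
ΔH = Σ(broken) − Σ(formed) = 1925 − 2043 = −118 kJ

ΔH ≈ −118 kJ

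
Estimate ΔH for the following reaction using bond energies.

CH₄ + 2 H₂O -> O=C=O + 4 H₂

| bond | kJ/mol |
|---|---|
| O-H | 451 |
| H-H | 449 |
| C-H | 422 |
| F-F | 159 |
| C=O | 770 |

ΔH ≈ +156 kJ

Bonds broken (reactants):
  C-H: 4 × 422 = 1688
  O-H: 4 × 451 = 1804
  Σ(broken) = 3492 kJ
Bonds formed (products):
  C=O: 2 × 770 = 1540
  H-H: 4 × 449 = 1796
  Σ(formed) = 3336 kJ
ΔH = Σ(broken) − Σ(formed) = 3492 − 3336 = +156 kJ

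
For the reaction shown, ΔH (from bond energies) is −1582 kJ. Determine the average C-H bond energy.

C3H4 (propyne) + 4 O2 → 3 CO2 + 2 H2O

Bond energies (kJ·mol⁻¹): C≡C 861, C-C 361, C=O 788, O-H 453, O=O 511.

Let D be the C-H bond energy.
Σ(broken) = 1×861 + 1×361 + 4×D + 4×511 = 3266 + 4D
Σ(formed) = 6×788 + 4×453 = 6540
ΔH = Σ(broken) − Σ(formed) = (3266 + 4D) − (6540) = −3274 + 4D
Setting this equal to −1582 kJ gives 4D = 1692, so D = 423 kJ/mol.

D(C-H) ≈ 423 kJ/mol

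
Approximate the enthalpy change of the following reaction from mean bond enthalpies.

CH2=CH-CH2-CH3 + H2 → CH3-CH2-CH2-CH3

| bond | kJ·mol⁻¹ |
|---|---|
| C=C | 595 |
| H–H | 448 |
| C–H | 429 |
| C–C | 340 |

Bonds broken (reactants):
  C–C: 2 × 340 = 680
  C–H: 8 × 429 = 3432
  C=C: 1 × 595 = 595
  H–H: 1 × 448 = 448
  Σ(broken) = 5155 kJ
Bonds formed (products):
  C–C: 3 × 340 = 1020
  C–H: 10 × 429 = 4290
  Σ(formed) = 5310 kJ
ΔH = Σ(broken) − Σ(formed) = 5155 − 5310 = −155 kJ

ΔH ≈ −155 kJ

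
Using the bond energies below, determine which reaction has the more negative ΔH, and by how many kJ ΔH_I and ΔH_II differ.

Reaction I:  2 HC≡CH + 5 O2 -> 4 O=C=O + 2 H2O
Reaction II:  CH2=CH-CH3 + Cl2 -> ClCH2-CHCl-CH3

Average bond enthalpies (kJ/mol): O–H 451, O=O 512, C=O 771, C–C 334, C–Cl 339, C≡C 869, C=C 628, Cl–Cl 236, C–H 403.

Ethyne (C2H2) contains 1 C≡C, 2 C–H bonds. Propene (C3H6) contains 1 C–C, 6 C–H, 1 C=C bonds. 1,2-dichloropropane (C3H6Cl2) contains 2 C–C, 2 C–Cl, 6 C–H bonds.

Reaction I:
  Bonds broken (reactants):
    C≡C: 2 × 869 = 1738
    C–H: 4 × 403 = 1612
    O=O: 5 × 512 = 2560
    Σ(broken) = 5910 kJ
  Bonds formed (products):
    C=O: 8 × 771 = 6168
    O–H: 4 × 451 = 1804
    Σ(formed) = 7972 kJ
  ΔH_I = 5910 − 7972 = −2062 kJ
Reaction II:
  Bonds broken (reactants):
    C–C: 1 × 334 = 334
    C–H: 6 × 403 = 2418
    C=C: 1 × 628 = 628
    Cl–Cl: 1 × 236 = 236
    Σ(broken) = 3616 kJ
  Bonds formed (products):
    C–C: 2 × 334 = 668
    C–Cl: 2 × 339 = 678
    C–H: 6 × 403 = 2418
    Σ(formed) = 3764 kJ
  ΔH_II = 3616 − 3764 = −148 kJ
ΔH_I − ΔH_II = −1914 kJ, so reaction I has the more negative ΔH; |ΔH_I − ΔH_II| = 1914 kJ.

Reaction I, by 1914 kJ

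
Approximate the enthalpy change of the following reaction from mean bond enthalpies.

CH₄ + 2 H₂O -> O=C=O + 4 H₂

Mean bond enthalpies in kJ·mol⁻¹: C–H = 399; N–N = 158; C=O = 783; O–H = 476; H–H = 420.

Bonds broken (reactants):
  C–H: 4 × 399 = 1596
  O–H: 4 × 476 = 1904
  Σ(broken) = 3500 kJ
Bonds formed (products):
  C=O: 2 × 783 = 1566
  H–H: 4 × 420 = 1680
  Σ(formed) = 3246 kJ
ΔH = Σ(broken) − Σ(formed) = 3500 − 3246 = +254 kJ

ΔH ≈ +254 kJ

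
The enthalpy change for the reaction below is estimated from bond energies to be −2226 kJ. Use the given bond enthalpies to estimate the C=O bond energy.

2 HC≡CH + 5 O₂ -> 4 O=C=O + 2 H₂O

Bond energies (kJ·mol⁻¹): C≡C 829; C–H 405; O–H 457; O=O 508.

D(C=O) ≈ 777 kJ/mol

Let D be the C=O bond energy.
Σ(broken) = 2×829 + 4×405 + 5×508 = 5818
Σ(formed) = 8×D + 4×457 = 1828 + 8D
ΔH = Σ(broken) − Σ(formed) = (5818) − (1828 + 8D) = +3990 − 8D
Setting this equal to −2226 kJ gives 8D = 6216, so D = 777 kJ/mol.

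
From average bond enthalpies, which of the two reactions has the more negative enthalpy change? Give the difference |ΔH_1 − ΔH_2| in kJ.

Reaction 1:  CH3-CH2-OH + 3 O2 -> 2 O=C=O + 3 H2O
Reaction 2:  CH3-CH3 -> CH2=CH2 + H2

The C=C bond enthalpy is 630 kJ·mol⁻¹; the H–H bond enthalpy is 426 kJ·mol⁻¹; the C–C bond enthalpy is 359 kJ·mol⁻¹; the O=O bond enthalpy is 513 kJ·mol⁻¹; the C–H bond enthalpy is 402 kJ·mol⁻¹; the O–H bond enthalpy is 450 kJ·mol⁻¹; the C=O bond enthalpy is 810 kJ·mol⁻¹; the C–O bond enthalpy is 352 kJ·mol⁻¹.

Reaction 1:
  Bonds broken (reactants):
    C–C: 1 × 359 = 359
    C–H: 5 × 402 = 2010
    C–O: 1 × 352 = 352
    O–H: 1 × 450 = 450
    O=O: 3 × 513 = 1539
    Σ(broken) = 4710 kJ
  Bonds formed (products):
    C=O: 4 × 810 = 3240
    O–H: 6 × 450 = 2700
    Σ(formed) = 5940 kJ
  ΔH_1 = 4710 − 5940 = −1230 kJ
Reaction 2:
  Bonds broken (reactants):
    C–C: 1 × 359 = 359
    C–H: 6 × 402 = 2412
    Σ(broken) = 2771 kJ
  Bonds formed (products):
    C–H: 4 × 402 = 1608
    C=C: 1 × 630 = 630
    H–H: 1 × 426 = 426
    Σ(formed) = 2664 kJ
  ΔH_2 = 2771 − 2664 = +107 kJ
ΔH_1 − ΔH_2 = −1337 kJ, so reaction 1 has the more negative ΔH; |ΔH_1 − ΔH_2| = 1337 kJ.

Reaction 1, by 1337 kJ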